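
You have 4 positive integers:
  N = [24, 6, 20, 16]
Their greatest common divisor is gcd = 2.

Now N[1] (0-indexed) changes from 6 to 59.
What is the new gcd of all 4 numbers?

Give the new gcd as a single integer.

Numbers: [24, 6, 20, 16], gcd = 2
Change: index 1, 6 -> 59
gcd of the OTHER numbers (without index 1): gcd([24, 20, 16]) = 4
New gcd = gcd(g_others, new_val) = gcd(4, 59) = 1

Answer: 1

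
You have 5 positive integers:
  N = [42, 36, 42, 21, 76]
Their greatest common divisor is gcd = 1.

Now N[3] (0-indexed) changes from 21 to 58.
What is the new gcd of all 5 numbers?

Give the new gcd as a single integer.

Answer: 2

Derivation:
Numbers: [42, 36, 42, 21, 76], gcd = 1
Change: index 3, 21 -> 58
gcd of the OTHER numbers (without index 3): gcd([42, 36, 42, 76]) = 2
New gcd = gcd(g_others, new_val) = gcd(2, 58) = 2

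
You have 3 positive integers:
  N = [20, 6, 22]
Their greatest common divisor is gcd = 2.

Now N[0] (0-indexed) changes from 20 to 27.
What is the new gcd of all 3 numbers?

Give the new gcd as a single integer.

Answer: 1

Derivation:
Numbers: [20, 6, 22], gcd = 2
Change: index 0, 20 -> 27
gcd of the OTHER numbers (without index 0): gcd([6, 22]) = 2
New gcd = gcd(g_others, new_val) = gcd(2, 27) = 1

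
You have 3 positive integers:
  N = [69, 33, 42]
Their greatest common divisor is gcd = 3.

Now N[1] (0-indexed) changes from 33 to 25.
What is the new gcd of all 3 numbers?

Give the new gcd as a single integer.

Numbers: [69, 33, 42], gcd = 3
Change: index 1, 33 -> 25
gcd of the OTHER numbers (without index 1): gcd([69, 42]) = 3
New gcd = gcd(g_others, new_val) = gcd(3, 25) = 1

Answer: 1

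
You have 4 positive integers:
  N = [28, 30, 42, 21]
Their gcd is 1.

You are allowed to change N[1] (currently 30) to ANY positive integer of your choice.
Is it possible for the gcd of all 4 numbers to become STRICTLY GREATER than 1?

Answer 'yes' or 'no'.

Current gcd = 1
gcd of all OTHER numbers (without N[1]=30): gcd([28, 42, 21]) = 7
The new gcd after any change is gcd(7, new_value).
This can be at most 7.
Since 7 > old gcd 1, the gcd CAN increase (e.g., set N[1] = 7).

Answer: yes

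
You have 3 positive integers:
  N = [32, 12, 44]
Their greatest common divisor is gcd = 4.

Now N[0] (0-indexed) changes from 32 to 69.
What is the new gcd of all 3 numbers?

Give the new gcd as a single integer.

Answer: 1

Derivation:
Numbers: [32, 12, 44], gcd = 4
Change: index 0, 32 -> 69
gcd of the OTHER numbers (without index 0): gcd([12, 44]) = 4
New gcd = gcd(g_others, new_val) = gcd(4, 69) = 1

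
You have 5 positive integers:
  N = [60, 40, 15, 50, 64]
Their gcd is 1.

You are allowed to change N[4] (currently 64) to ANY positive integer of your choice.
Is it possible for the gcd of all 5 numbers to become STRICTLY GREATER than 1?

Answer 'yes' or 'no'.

Answer: yes

Derivation:
Current gcd = 1
gcd of all OTHER numbers (without N[4]=64): gcd([60, 40, 15, 50]) = 5
The new gcd after any change is gcd(5, new_value).
This can be at most 5.
Since 5 > old gcd 1, the gcd CAN increase (e.g., set N[4] = 5).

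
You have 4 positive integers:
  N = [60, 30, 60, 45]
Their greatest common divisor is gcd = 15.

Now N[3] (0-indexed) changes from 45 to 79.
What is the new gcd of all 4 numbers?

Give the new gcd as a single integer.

Numbers: [60, 30, 60, 45], gcd = 15
Change: index 3, 45 -> 79
gcd of the OTHER numbers (without index 3): gcd([60, 30, 60]) = 30
New gcd = gcd(g_others, new_val) = gcd(30, 79) = 1

Answer: 1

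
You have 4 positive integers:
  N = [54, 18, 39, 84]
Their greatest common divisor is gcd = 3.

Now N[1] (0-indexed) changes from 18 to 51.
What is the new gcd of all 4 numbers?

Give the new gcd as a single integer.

Numbers: [54, 18, 39, 84], gcd = 3
Change: index 1, 18 -> 51
gcd of the OTHER numbers (without index 1): gcd([54, 39, 84]) = 3
New gcd = gcd(g_others, new_val) = gcd(3, 51) = 3

Answer: 3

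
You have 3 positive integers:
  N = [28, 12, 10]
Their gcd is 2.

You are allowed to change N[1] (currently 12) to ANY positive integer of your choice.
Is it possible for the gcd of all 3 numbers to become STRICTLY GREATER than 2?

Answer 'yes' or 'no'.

Answer: no

Derivation:
Current gcd = 2
gcd of all OTHER numbers (without N[1]=12): gcd([28, 10]) = 2
The new gcd after any change is gcd(2, new_value).
This can be at most 2.
Since 2 = old gcd 2, the gcd can only stay the same or decrease.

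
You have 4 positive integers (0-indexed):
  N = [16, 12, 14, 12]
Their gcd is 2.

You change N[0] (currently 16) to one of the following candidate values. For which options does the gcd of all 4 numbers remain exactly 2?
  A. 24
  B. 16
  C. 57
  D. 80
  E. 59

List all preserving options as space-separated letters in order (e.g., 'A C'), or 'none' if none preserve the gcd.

Old gcd = 2; gcd of others (without N[0]) = 2
New gcd for candidate v: gcd(2, v). Preserves old gcd iff gcd(2, v) = 2.
  Option A: v=24, gcd(2,24)=2 -> preserves
  Option B: v=16, gcd(2,16)=2 -> preserves
  Option C: v=57, gcd(2,57)=1 -> changes
  Option D: v=80, gcd(2,80)=2 -> preserves
  Option E: v=59, gcd(2,59)=1 -> changes

Answer: A B D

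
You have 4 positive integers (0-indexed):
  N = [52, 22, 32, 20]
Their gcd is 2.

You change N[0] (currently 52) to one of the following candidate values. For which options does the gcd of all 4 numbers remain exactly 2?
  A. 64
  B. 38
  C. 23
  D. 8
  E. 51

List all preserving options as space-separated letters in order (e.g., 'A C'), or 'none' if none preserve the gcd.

Answer: A B D

Derivation:
Old gcd = 2; gcd of others (without N[0]) = 2
New gcd for candidate v: gcd(2, v). Preserves old gcd iff gcd(2, v) = 2.
  Option A: v=64, gcd(2,64)=2 -> preserves
  Option B: v=38, gcd(2,38)=2 -> preserves
  Option C: v=23, gcd(2,23)=1 -> changes
  Option D: v=8, gcd(2,8)=2 -> preserves
  Option E: v=51, gcd(2,51)=1 -> changes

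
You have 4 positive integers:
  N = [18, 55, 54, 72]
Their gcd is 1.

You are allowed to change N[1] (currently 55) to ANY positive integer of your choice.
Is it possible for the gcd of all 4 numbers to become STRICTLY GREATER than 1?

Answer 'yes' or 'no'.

Current gcd = 1
gcd of all OTHER numbers (without N[1]=55): gcd([18, 54, 72]) = 18
The new gcd after any change is gcd(18, new_value).
This can be at most 18.
Since 18 > old gcd 1, the gcd CAN increase (e.g., set N[1] = 18).

Answer: yes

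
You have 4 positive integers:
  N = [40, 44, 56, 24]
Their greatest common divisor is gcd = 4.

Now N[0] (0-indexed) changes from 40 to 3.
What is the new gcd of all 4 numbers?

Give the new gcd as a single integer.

Answer: 1

Derivation:
Numbers: [40, 44, 56, 24], gcd = 4
Change: index 0, 40 -> 3
gcd of the OTHER numbers (without index 0): gcd([44, 56, 24]) = 4
New gcd = gcd(g_others, new_val) = gcd(4, 3) = 1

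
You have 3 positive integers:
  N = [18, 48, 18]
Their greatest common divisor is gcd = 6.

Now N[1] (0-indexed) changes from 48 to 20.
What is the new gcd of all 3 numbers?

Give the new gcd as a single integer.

Numbers: [18, 48, 18], gcd = 6
Change: index 1, 48 -> 20
gcd of the OTHER numbers (without index 1): gcd([18, 18]) = 18
New gcd = gcd(g_others, new_val) = gcd(18, 20) = 2

Answer: 2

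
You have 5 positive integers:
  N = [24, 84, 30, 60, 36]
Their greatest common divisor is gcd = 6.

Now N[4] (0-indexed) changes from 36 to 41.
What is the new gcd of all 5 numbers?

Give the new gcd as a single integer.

Numbers: [24, 84, 30, 60, 36], gcd = 6
Change: index 4, 36 -> 41
gcd of the OTHER numbers (without index 4): gcd([24, 84, 30, 60]) = 6
New gcd = gcd(g_others, new_val) = gcd(6, 41) = 1

Answer: 1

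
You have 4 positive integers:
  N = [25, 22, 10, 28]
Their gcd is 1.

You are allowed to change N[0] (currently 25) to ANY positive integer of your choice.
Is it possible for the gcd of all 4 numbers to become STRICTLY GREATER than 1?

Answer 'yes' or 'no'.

Answer: yes

Derivation:
Current gcd = 1
gcd of all OTHER numbers (without N[0]=25): gcd([22, 10, 28]) = 2
The new gcd after any change is gcd(2, new_value).
This can be at most 2.
Since 2 > old gcd 1, the gcd CAN increase (e.g., set N[0] = 2).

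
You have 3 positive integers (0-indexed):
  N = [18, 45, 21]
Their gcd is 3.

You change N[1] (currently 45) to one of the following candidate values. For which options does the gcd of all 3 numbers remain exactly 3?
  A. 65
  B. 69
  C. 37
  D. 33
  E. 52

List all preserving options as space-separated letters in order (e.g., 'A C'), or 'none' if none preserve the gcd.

Answer: B D

Derivation:
Old gcd = 3; gcd of others (without N[1]) = 3
New gcd for candidate v: gcd(3, v). Preserves old gcd iff gcd(3, v) = 3.
  Option A: v=65, gcd(3,65)=1 -> changes
  Option B: v=69, gcd(3,69)=3 -> preserves
  Option C: v=37, gcd(3,37)=1 -> changes
  Option D: v=33, gcd(3,33)=3 -> preserves
  Option E: v=52, gcd(3,52)=1 -> changes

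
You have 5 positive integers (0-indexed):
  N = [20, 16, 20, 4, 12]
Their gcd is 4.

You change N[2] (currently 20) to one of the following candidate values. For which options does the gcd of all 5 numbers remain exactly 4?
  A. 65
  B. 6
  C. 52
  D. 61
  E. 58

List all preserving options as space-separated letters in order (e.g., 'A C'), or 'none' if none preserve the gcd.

Answer: C

Derivation:
Old gcd = 4; gcd of others (without N[2]) = 4
New gcd for candidate v: gcd(4, v). Preserves old gcd iff gcd(4, v) = 4.
  Option A: v=65, gcd(4,65)=1 -> changes
  Option B: v=6, gcd(4,6)=2 -> changes
  Option C: v=52, gcd(4,52)=4 -> preserves
  Option D: v=61, gcd(4,61)=1 -> changes
  Option E: v=58, gcd(4,58)=2 -> changes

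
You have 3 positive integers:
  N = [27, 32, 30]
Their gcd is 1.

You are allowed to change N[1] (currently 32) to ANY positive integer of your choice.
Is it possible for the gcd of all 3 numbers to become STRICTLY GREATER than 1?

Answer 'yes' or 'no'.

Current gcd = 1
gcd of all OTHER numbers (without N[1]=32): gcd([27, 30]) = 3
The new gcd after any change is gcd(3, new_value).
This can be at most 3.
Since 3 > old gcd 1, the gcd CAN increase (e.g., set N[1] = 3).

Answer: yes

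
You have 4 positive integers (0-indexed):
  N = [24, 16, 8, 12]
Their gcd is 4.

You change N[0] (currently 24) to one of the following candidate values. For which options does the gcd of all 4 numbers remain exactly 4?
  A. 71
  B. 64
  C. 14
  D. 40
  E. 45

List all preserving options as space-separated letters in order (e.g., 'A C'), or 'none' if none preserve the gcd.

Answer: B D

Derivation:
Old gcd = 4; gcd of others (without N[0]) = 4
New gcd for candidate v: gcd(4, v). Preserves old gcd iff gcd(4, v) = 4.
  Option A: v=71, gcd(4,71)=1 -> changes
  Option B: v=64, gcd(4,64)=4 -> preserves
  Option C: v=14, gcd(4,14)=2 -> changes
  Option D: v=40, gcd(4,40)=4 -> preserves
  Option E: v=45, gcd(4,45)=1 -> changes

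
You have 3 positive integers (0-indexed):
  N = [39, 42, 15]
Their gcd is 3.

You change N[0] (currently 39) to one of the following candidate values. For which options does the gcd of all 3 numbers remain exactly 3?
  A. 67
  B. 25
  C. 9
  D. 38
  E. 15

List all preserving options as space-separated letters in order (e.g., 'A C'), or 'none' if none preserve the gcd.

Old gcd = 3; gcd of others (without N[0]) = 3
New gcd for candidate v: gcd(3, v). Preserves old gcd iff gcd(3, v) = 3.
  Option A: v=67, gcd(3,67)=1 -> changes
  Option B: v=25, gcd(3,25)=1 -> changes
  Option C: v=9, gcd(3,9)=3 -> preserves
  Option D: v=38, gcd(3,38)=1 -> changes
  Option E: v=15, gcd(3,15)=3 -> preserves

Answer: C E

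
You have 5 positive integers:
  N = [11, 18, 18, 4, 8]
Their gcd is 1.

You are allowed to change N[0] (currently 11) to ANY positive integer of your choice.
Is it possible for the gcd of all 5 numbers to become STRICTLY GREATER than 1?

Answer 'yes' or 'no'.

Answer: yes

Derivation:
Current gcd = 1
gcd of all OTHER numbers (without N[0]=11): gcd([18, 18, 4, 8]) = 2
The new gcd after any change is gcd(2, new_value).
This can be at most 2.
Since 2 > old gcd 1, the gcd CAN increase (e.g., set N[0] = 2).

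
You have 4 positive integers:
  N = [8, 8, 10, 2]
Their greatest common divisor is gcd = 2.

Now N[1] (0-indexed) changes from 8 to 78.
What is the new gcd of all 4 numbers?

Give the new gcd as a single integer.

Answer: 2

Derivation:
Numbers: [8, 8, 10, 2], gcd = 2
Change: index 1, 8 -> 78
gcd of the OTHER numbers (without index 1): gcd([8, 10, 2]) = 2
New gcd = gcd(g_others, new_val) = gcd(2, 78) = 2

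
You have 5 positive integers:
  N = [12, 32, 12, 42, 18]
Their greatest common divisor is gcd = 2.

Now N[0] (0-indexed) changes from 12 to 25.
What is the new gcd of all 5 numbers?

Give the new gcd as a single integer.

Answer: 1

Derivation:
Numbers: [12, 32, 12, 42, 18], gcd = 2
Change: index 0, 12 -> 25
gcd of the OTHER numbers (without index 0): gcd([32, 12, 42, 18]) = 2
New gcd = gcd(g_others, new_val) = gcd(2, 25) = 1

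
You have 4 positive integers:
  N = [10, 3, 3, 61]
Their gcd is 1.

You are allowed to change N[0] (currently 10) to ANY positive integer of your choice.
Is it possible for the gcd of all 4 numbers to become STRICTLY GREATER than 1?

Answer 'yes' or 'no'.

Current gcd = 1
gcd of all OTHER numbers (without N[0]=10): gcd([3, 3, 61]) = 1
The new gcd after any change is gcd(1, new_value).
This can be at most 1.
Since 1 = old gcd 1, the gcd can only stay the same or decrease.

Answer: no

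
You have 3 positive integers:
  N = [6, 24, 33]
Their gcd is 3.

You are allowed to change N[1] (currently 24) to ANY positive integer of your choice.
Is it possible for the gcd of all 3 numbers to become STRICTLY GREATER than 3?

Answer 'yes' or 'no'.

Answer: no

Derivation:
Current gcd = 3
gcd of all OTHER numbers (without N[1]=24): gcd([6, 33]) = 3
The new gcd after any change is gcd(3, new_value).
This can be at most 3.
Since 3 = old gcd 3, the gcd can only stay the same or decrease.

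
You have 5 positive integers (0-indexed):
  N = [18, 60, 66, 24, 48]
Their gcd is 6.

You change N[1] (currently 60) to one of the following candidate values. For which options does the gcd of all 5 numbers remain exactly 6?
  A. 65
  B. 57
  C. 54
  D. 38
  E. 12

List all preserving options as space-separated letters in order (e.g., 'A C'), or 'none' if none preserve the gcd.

Answer: C E

Derivation:
Old gcd = 6; gcd of others (without N[1]) = 6
New gcd for candidate v: gcd(6, v). Preserves old gcd iff gcd(6, v) = 6.
  Option A: v=65, gcd(6,65)=1 -> changes
  Option B: v=57, gcd(6,57)=3 -> changes
  Option C: v=54, gcd(6,54)=6 -> preserves
  Option D: v=38, gcd(6,38)=2 -> changes
  Option E: v=12, gcd(6,12)=6 -> preserves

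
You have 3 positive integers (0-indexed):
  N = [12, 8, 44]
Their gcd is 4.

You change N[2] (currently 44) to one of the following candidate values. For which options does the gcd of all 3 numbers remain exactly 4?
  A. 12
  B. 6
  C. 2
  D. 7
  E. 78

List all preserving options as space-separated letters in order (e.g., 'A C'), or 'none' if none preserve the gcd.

Old gcd = 4; gcd of others (without N[2]) = 4
New gcd for candidate v: gcd(4, v). Preserves old gcd iff gcd(4, v) = 4.
  Option A: v=12, gcd(4,12)=4 -> preserves
  Option B: v=6, gcd(4,6)=2 -> changes
  Option C: v=2, gcd(4,2)=2 -> changes
  Option D: v=7, gcd(4,7)=1 -> changes
  Option E: v=78, gcd(4,78)=2 -> changes

Answer: A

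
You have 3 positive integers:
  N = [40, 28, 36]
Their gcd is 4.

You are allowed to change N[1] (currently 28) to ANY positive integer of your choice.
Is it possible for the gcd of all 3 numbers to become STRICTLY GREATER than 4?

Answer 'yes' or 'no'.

Current gcd = 4
gcd of all OTHER numbers (without N[1]=28): gcd([40, 36]) = 4
The new gcd after any change is gcd(4, new_value).
This can be at most 4.
Since 4 = old gcd 4, the gcd can only stay the same or decrease.

Answer: no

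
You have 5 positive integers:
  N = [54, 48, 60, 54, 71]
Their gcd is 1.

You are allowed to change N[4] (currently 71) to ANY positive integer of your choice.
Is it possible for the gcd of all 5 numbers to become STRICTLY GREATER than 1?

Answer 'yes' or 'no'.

Answer: yes

Derivation:
Current gcd = 1
gcd of all OTHER numbers (without N[4]=71): gcd([54, 48, 60, 54]) = 6
The new gcd after any change is gcd(6, new_value).
This can be at most 6.
Since 6 > old gcd 1, the gcd CAN increase (e.g., set N[4] = 6).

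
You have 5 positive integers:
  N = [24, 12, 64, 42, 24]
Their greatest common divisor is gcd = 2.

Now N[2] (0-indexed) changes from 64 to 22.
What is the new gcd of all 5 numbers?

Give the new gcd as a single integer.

Answer: 2

Derivation:
Numbers: [24, 12, 64, 42, 24], gcd = 2
Change: index 2, 64 -> 22
gcd of the OTHER numbers (without index 2): gcd([24, 12, 42, 24]) = 6
New gcd = gcd(g_others, new_val) = gcd(6, 22) = 2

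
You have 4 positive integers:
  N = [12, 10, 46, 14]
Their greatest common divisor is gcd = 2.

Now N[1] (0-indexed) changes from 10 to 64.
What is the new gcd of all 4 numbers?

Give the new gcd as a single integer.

Answer: 2

Derivation:
Numbers: [12, 10, 46, 14], gcd = 2
Change: index 1, 10 -> 64
gcd of the OTHER numbers (without index 1): gcd([12, 46, 14]) = 2
New gcd = gcd(g_others, new_val) = gcd(2, 64) = 2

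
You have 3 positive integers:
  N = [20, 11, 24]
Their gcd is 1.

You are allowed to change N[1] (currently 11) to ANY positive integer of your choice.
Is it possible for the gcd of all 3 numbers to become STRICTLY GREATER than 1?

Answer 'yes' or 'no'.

Answer: yes

Derivation:
Current gcd = 1
gcd of all OTHER numbers (without N[1]=11): gcd([20, 24]) = 4
The new gcd after any change is gcd(4, new_value).
This can be at most 4.
Since 4 > old gcd 1, the gcd CAN increase (e.g., set N[1] = 4).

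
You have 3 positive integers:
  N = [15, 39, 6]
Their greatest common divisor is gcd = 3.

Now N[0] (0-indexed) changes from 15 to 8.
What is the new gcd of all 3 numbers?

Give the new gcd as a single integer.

Numbers: [15, 39, 6], gcd = 3
Change: index 0, 15 -> 8
gcd of the OTHER numbers (without index 0): gcd([39, 6]) = 3
New gcd = gcd(g_others, new_val) = gcd(3, 8) = 1

Answer: 1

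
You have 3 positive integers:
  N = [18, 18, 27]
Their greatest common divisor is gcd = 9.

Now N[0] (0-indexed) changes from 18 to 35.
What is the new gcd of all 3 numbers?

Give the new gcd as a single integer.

Numbers: [18, 18, 27], gcd = 9
Change: index 0, 18 -> 35
gcd of the OTHER numbers (without index 0): gcd([18, 27]) = 9
New gcd = gcd(g_others, new_val) = gcd(9, 35) = 1

Answer: 1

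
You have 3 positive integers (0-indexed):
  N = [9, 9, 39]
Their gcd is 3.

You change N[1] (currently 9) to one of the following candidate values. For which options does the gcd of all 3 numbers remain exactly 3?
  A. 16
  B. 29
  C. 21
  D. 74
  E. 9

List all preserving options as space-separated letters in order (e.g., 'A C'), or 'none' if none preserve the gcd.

Old gcd = 3; gcd of others (without N[1]) = 3
New gcd for candidate v: gcd(3, v). Preserves old gcd iff gcd(3, v) = 3.
  Option A: v=16, gcd(3,16)=1 -> changes
  Option B: v=29, gcd(3,29)=1 -> changes
  Option C: v=21, gcd(3,21)=3 -> preserves
  Option D: v=74, gcd(3,74)=1 -> changes
  Option E: v=9, gcd(3,9)=3 -> preserves

Answer: C E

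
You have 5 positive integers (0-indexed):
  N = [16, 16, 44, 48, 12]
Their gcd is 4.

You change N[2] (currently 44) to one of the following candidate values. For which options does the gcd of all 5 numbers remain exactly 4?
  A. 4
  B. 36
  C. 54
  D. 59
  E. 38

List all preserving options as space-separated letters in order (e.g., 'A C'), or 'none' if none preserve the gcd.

Old gcd = 4; gcd of others (without N[2]) = 4
New gcd for candidate v: gcd(4, v). Preserves old gcd iff gcd(4, v) = 4.
  Option A: v=4, gcd(4,4)=4 -> preserves
  Option B: v=36, gcd(4,36)=4 -> preserves
  Option C: v=54, gcd(4,54)=2 -> changes
  Option D: v=59, gcd(4,59)=1 -> changes
  Option E: v=38, gcd(4,38)=2 -> changes

Answer: A B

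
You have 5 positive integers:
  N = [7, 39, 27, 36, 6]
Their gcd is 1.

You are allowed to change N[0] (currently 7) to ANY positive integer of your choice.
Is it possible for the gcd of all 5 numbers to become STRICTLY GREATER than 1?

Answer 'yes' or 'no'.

Answer: yes

Derivation:
Current gcd = 1
gcd of all OTHER numbers (without N[0]=7): gcd([39, 27, 36, 6]) = 3
The new gcd after any change is gcd(3, new_value).
This can be at most 3.
Since 3 > old gcd 1, the gcd CAN increase (e.g., set N[0] = 3).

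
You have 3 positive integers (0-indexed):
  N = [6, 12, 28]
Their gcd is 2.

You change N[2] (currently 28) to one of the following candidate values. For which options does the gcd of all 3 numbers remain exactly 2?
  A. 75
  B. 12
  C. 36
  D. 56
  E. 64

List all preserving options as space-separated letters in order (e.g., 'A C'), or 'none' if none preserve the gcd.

Old gcd = 2; gcd of others (without N[2]) = 6
New gcd for candidate v: gcd(6, v). Preserves old gcd iff gcd(6, v) = 2.
  Option A: v=75, gcd(6,75)=3 -> changes
  Option B: v=12, gcd(6,12)=6 -> changes
  Option C: v=36, gcd(6,36)=6 -> changes
  Option D: v=56, gcd(6,56)=2 -> preserves
  Option E: v=64, gcd(6,64)=2 -> preserves

Answer: D E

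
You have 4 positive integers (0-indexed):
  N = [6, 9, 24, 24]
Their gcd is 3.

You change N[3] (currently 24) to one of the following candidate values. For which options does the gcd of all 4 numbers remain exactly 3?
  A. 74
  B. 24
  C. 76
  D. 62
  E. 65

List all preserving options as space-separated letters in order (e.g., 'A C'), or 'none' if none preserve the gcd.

Old gcd = 3; gcd of others (without N[3]) = 3
New gcd for candidate v: gcd(3, v). Preserves old gcd iff gcd(3, v) = 3.
  Option A: v=74, gcd(3,74)=1 -> changes
  Option B: v=24, gcd(3,24)=3 -> preserves
  Option C: v=76, gcd(3,76)=1 -> changes
  Option D: v=62, gcd(3,62)=1 -> changes
  Option E: v=65, gcd(3,65)=1 -> changes

Answer: B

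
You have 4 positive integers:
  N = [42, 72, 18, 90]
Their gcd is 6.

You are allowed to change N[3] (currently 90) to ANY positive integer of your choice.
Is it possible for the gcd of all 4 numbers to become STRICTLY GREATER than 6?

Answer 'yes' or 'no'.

Current gcd = 6
gcd of all OTHER numbers (without N[3]=90): gcd([42, 72, 18]) = 6
The new gcd after any change is gcd(6, new_value).
This can be at most 6.
Since 6 = old gcd 6, the gcd can only stay the same or decrease.

Answer: no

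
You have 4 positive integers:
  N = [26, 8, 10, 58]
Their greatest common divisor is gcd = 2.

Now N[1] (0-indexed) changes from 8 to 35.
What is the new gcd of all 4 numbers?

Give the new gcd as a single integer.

Numbers: [26, 8, 10, 58], gcd = 2
Change: index 1, 8 -> 35
gcd of the OTHER numbers (without index 1): gcd([26, 10, 58]) = 2
New gcd = gcd(g_others, new_val) = gcd(2, 35) = 1

Answer: 1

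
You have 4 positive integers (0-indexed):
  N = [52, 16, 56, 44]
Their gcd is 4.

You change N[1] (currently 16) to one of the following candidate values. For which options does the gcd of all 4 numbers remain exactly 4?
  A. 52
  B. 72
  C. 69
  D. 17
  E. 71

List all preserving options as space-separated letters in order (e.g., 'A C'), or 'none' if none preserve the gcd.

Old gcd = 4; gcd of others (without N[1]) = 4
New gcd for candidate v: gcd(4, v). Preserves old gcd iff gcd(4, v) = 4.
  Option A: v=52, gcd(4,52)=4 -> preserves
  Option B: v=72, gcd(4,72)=4 -> preserves
  Option C: v=69, gcd(4,69)=1 -> changes
  Option D: v=17, gcd(4,17)=1 -> changes
  Option E: v=71, gcd(4,71)=1 -> changes

Answer: A B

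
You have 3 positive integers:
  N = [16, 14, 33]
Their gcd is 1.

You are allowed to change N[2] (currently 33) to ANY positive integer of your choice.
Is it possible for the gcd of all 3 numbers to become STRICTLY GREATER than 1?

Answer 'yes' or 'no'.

Answer: yes

Derivation:
Current gcd = 1
gcd of all OTHER numbers (without N[2]=33): gcd([16, 14]) = 2
The new gcd after any change is gcd(2, new_value).
This can be at most 2.
Since 2 > old gcd 1, the gcd CAN increase (e.g., set N[2] = 2).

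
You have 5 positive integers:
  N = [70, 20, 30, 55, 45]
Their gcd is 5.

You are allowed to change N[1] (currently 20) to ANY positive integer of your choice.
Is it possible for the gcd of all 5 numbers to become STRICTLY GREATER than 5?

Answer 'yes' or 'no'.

Current gcd = 5
gcd of all OTHER numbers (without N[1]=20): gcd([70, 30, 55, 45]) = 5
The new gcd after any change is gcd(5, new_value).
This can be at most 5.
Since 5 = old gcd 5, the gcd can only stay the same or decrease.

Answer: no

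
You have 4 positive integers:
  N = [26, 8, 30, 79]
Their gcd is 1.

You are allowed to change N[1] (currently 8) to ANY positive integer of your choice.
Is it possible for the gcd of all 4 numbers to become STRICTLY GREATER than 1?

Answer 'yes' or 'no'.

Current gcd = 1
gcd of all OTHER numbers (without N[1]=8): gcd([26, 30, 79]) = 1
The new gcd after any change is gcd(1, new_value).
This can be at most 1.
Since 1 = old gcd 1, the gcd can only stay the same or decrease.

Answer: no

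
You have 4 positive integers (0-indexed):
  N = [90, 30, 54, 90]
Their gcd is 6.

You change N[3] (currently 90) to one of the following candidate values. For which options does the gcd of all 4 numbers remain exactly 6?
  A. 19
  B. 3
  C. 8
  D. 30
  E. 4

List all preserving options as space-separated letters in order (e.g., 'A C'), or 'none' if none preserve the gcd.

Old gcd = 6; gcd of others (without N[3]) = 6
New gcd for candidate v: gcd(6, v). Preserves old gcd iff gcd(6, v) = 6.
  Option A: v=19, gcd(6,19)=1 -> changes
  Option B: v=3, gcd(6,3)=3 -> changes
  Option C: v=8, gcd(6,8)=2 -> changes
  Option D: v=30, gcd(6,30)=6 -> preserves
  Option E: v=4, gcd(6,4)=2 -> changes

Answer: D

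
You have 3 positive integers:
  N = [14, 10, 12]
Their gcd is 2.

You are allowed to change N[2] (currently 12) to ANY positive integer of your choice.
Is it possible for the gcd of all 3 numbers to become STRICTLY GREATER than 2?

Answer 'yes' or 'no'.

Answer: no

Derivation:
Current gcd = 2
gcd of all OTHER numbers (without N[2]=12): gcd([14, 10]) = 2
The new gcd after any change is gcd(2, new_value).
This can be at most 2.
Since 2 = old gcd 2, the gcd can only stay the same or decrease.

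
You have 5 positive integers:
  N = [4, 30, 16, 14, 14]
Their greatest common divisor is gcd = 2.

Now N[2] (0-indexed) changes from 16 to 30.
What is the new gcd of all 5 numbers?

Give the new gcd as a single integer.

Answer: 2

Derivation:
Numbers: [4, 30, 16, 14, 14], gcd = 2
Change: index 2, 16 -> 30
gcd of the OTHER numbers (without index 2): gcd([4, 30, 14, 14]) = 2
New gcd = gcd(g_others, new_val) = gcd(2, 30) = 2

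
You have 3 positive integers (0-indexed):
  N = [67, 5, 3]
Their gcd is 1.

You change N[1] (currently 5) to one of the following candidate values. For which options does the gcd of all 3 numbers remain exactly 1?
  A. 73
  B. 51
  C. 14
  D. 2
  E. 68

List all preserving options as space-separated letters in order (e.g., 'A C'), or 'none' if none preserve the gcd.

Answer: A B C D E

Derivation:
Old gcd = 1; gcd of others (without N[1]) = 1
New gcd for candidate v: gcd(1, v). Preserves old gcd iff gcd(1, v) = 1.
  Option A: v=73, gcd(1,73)=1 -> preserves
  Option B: v=51, gcd(1,51)=1 -> preserves
  Option C: v=14, gcd(1,14)=1 -> preserves
  Option D: v=2, gcd(1,2)=1 -> preserves
  Option E: v=68, gcd(1,68)=1 -> preserves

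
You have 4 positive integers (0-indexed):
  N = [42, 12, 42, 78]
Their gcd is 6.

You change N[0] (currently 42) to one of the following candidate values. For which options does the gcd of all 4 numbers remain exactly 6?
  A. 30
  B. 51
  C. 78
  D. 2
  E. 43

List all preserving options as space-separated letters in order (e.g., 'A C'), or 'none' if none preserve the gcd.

Old gcd = 6; gcd of others (without N[0]) = 6
New gcd for candidate v: gcd(6, v). Preserves old gcd iff gcd(6, v) = 6.
  Option A: v=30, gcd(6,30)=6 -> preserves
  Option B: v=51, gcd(6,51)=3 -> changes
  Option C: v=78, gcd(6,78)=6 -> preserves
  Option D: v=2, gcd(6,2)=2 -> changes
  Option E: v=43, gcd(6,43)=1 -> changes

Answer: A C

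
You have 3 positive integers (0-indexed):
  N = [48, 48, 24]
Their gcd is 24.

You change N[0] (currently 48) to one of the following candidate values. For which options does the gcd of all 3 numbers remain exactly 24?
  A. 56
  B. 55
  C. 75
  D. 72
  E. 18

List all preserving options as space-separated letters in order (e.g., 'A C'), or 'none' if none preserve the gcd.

Answer: D

Derivation:
Old gcd = 24; gcd of others (without N[0]) = 24
New gcd for candidate v: gcd(24, v). Preserves old gcd iff gcd(24, v) = 24.
  Option A: v=56, gcd(24,56)=8 -> changes
  Option B: v=55, gcd(24,55)=1 -> changes
  Option C: v=75, gcd(24,75)=3 -> changes
  Option D: v=72, gcd(24,72)=24 -> preserves
  Option E: v=18, gcd(24,18)=6 -> changes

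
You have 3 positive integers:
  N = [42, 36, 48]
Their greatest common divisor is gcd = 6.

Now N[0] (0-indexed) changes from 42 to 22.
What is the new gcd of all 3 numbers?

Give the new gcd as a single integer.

Numbers: [42, 36, 48], gcd = 6
Change: index 0, 42 -> 22
gcd of the OTHER numbers (without index 0): gcd([36, 48]) = 12
New gcd = gcd(g_others, new_val) = gcd(12, 22) = 2

Answer: 2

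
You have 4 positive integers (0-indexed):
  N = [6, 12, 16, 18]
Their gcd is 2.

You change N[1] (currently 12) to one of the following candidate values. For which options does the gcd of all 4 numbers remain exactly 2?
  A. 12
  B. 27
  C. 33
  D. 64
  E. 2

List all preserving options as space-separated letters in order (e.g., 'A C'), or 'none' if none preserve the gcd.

Old gcd = 2; gcd of others (without N[1]) = 2
New gcd for candidate v: gcd(2, v). Preserves old gcd iff gcd(2, v) = 2.
  Option A: v=12, gcd(2,12)=2 -> preserves
  Option B: v=27, gcd(2,27)=1 -> changes
  Option C: v=33, gcd(2,33)=1 -> changes
  Option D: v=64, gcd(2,64)=2 -> preserves
  Option E: v=2, gcd(2,2)=2 -> preserves

Answer: A D E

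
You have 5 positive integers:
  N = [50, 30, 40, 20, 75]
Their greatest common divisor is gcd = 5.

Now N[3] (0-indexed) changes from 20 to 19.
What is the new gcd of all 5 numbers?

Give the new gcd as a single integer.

Answer: 1

Derivation:
Numbers: [50, 30, 40, 20, 75], gcd = 5
Change: index 3, 20 -> 19
gcd of the OTHER numbers (without index 3): gcd([50, 30, 40, 75]) = 5
New gcd = gcd(g_others, new_val) = gcd(5, 19) = 1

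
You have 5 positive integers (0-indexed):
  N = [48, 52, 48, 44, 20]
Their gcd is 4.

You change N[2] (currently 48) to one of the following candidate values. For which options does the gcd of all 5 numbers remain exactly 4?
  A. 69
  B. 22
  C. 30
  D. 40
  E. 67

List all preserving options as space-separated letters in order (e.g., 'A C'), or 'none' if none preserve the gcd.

Answer: D

Derivation:
Old gcd = 4; gcd of others (without N[2]) = 4
New gcd for candidate v: gcd(4, v). Preserves old gcd iff gcd(4, v) = 4.
  Option A: v=69, gcd(4,69)=1 -> changes
  Option B: v=22, gcd(4,22)=2 -> changes
  Option C: v=30, gcd(4,30)=2 -> changes
  Option D: v=40, gcd(4,40)=4 -> preserves
  Option E: v=67, gcd(4,67)=1 -> changes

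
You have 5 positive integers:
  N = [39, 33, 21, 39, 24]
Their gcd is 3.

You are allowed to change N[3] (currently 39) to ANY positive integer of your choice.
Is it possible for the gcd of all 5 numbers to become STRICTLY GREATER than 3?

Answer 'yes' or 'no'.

Answer: no

Derivation:
Current gcd = 3
gcd of all OTHER numbers (without N[3]=39): gcd([39, 33, 21, 24]) = 3
The new gcd after any change is gcd(3, new_value).
This can be at most 3.
Since 3 = old gcd 3, the gcd can only stay the same or decrease.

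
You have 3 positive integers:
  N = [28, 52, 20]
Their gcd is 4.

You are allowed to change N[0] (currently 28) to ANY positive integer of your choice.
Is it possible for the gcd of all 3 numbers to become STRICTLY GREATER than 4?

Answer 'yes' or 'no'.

Answer: no

Derivation:
Current gcd = 4
gcd of all OTHER numbers (without N[0]=28): gcd([52, 20]) = 4
The new gcd after any change is gcd(4, new_value).
This can be at most 4.
Since 4 = old gcd 4, the gcd can only stay the same or decrease.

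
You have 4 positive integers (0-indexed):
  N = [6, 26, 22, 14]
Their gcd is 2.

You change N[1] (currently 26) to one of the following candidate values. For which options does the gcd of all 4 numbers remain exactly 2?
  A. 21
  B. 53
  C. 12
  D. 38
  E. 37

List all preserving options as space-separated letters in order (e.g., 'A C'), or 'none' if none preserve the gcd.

Answer: C D

Derivation:
Old gcd = 2; gcd of others (without N[1]) = 2
New gcd for candidate v: gcd(2, v). Preserves old gcd iff gcd(2, v) = 2.
  Option A: v=21, gcd(2,21)=1 -> changes
  Option B: v=53, gcd(2,53)=1 -> changes
  Option C: v=12, gcd(2,12)=2 -> preserves
  Option D: v=38, gcd(2,38)=2 -> preserves
  Option E: v=37, gcd(2,37)=1 -> changes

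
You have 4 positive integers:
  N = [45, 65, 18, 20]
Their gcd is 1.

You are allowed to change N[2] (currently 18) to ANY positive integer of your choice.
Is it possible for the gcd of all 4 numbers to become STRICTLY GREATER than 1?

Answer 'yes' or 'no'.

Answer: yes

Derivation:
Current gcd = 1
gcd of all OTHER numbers (without N[2]=18): gcd([45, 65, 20]) = 5
The new gcd after any change is gcd(5, new_value).
This can be at most 5.
Since 5 > old gcd 1, the gcd CAN increase (e.g., set N[2] = 5).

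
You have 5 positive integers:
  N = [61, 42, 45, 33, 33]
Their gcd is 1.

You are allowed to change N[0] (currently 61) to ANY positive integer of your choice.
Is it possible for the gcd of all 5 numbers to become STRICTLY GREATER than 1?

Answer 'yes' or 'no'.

Current gcd = 1
gcd of all OTHER numbers (without N[0]=61): gcd([42, 45, 33, 33]) = 3
The new gcd after any change is gcd(3, new_value).
This can be at most 3.
Since 3 > old gcd 1, the gcd CAN increase (e.g., set N[0] = 3).

Answer: yes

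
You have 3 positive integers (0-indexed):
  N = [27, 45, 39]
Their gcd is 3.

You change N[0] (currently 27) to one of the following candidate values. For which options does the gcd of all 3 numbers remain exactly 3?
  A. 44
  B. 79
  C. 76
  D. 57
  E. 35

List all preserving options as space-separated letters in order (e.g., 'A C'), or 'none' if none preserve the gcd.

Old gcd = 3; gcd of others (without N[0]) = 3
New gcd for candidate v: gcd(3, v). Preserves old gcd iff gcd(3, v) = 3.
  Option A: v=44, gcd(3,44)=1 -> changes
  Option B: v=79, gcd(3,79)=1 -> changes
  Option C: v=76, gcd(3,76)=1 -> changes
  Option D: v=57, gcd(3,57)=3 -> preserves
  Option E: v=35, gcd(3,35)=1 -> changes

Answer: D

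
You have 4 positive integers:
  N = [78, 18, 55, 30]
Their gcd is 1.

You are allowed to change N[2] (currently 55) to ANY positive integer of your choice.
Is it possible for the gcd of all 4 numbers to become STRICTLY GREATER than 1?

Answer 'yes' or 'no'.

Current gcd = 1
gcd of all OTHER numbers (without N[2]=55): gcd([78, 18, 30]) = 6
The new gcd after any change is gcd(6, new_value).
This can be at most 6.
Since 6 > old gcd 1, the gcd CAN increase (e.g., set N[2] = 6).

Answer: yes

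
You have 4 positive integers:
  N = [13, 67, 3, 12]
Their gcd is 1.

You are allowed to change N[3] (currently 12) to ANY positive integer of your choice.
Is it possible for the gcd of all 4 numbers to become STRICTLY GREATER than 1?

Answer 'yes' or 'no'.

Current gcd = 1
gcd of all OTHER numbers (without N[3]=12): gcd([13, 67, 3]) = 1
The new gcd after any change is gcd(1, new_value).
This can be at most 1.
Since 1 = old gcd 1, the gcd can only stay the same or decrease.

Answer: no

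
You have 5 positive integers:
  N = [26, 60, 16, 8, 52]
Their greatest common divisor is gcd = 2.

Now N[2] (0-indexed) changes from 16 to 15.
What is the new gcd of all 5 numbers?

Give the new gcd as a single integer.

Numbers: [26, 60, 16, 8, 52], gcd = 2
Change: index 2, 16 -> 15
gcd of the OTHER numbers (without index 2): gcd([26, 60, 8, 52]) = 2
New gcd = gcd(g_others, new_val) = gcd(2, 15) = 1

Answer: 1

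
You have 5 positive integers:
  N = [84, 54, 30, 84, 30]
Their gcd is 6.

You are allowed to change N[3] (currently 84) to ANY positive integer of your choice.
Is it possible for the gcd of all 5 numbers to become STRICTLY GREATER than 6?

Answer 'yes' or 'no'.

Answer: no

Derivation:
Current gcd = 6
gcd of all OTHER numbers (without N[3]=84): gcd([84, 54, 30, 30]) = 6
The new gcd after any change is gcd(6, new_value).
This can be at most 6.
Since 6 = old gcd 6, the gcd can only stay the same or decrease.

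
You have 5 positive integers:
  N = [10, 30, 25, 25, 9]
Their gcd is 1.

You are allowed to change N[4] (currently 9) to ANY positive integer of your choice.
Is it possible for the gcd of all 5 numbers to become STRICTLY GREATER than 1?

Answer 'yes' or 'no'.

Answer: yes

Derivation:
Current gcd = 1
gcd of all OTHER numbers (without N[4]=9): gcd([10, 30, 25, 25]) = 5
The new gcd after any change is gcd(5, new_value).
This can be at most 5.
Since 5 > old gcd 1, the gcd CAN increase (e.g., set N[4] = 5).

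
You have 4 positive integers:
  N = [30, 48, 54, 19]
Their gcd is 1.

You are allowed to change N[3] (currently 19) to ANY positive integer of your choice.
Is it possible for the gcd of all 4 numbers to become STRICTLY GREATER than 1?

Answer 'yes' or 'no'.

Current gcd = 1
gcd of all OTHER numbers (without N[3]=19): gcd([30, 48, 54]) = 6
The new gcd after any change is gcd(6, new_value).
This can be at most 6.
Since 6 > old gcd 1, the gcd CAN increase (e.g., set N[3] = 6).

Answer: yes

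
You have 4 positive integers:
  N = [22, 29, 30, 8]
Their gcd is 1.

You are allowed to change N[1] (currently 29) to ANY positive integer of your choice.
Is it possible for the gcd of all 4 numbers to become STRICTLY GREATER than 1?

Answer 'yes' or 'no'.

Answer: yes

Derivation:
Current gcd = 1
gcd of all OTHER numbers (without N[1]=29): gcd([22, 30, 8]) = 2
The new gcd after any change is gcd(2, new_value).
This can be at most 2.
Since 2 > old gcd 1, the gcd CAN increase (e.g., set N[1] = 2).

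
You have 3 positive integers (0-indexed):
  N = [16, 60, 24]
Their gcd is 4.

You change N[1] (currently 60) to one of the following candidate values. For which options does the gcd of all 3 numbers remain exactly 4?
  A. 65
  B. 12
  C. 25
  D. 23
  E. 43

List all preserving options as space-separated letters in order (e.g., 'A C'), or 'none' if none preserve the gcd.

Answer: B

Derivation:
Old gcd = 4; gcd of others (without N[1]) = 8
New gcd for candidate v: gcd(8, v). Preserves old gcd iff gcd(8, v) = 4.
  Option A: v=65, gcd(8,65)=1 -> changes
  Option B: v=12, gcd(8,12)=4 -> preserves
  Option C: v=25, gcd(8,25)=1 -> changes
  Option D: v=23, gcd(8,23)=1 -> changes
  Option E: v=43, gcd(8,43)=1 -> changes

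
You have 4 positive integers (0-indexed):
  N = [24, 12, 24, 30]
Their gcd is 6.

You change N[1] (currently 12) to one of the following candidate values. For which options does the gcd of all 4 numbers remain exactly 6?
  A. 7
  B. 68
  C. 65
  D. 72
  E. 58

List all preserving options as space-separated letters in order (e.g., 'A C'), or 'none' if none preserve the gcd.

Answer: D

Derivation:
Old gcd = 6; gcd of others (without N[1]) = 6
New gcd for candidate v: gcd(6, v). Preserves old gcd iff gcd(6, v) = 6.
  Option A: v=7, gcd(6,7)=1 -> changes
  Option B: v=68, gcd(6,68)=2 -> changes
  Option C: v=65, gcd(6,65)=1 -> changes
  Option D: v=72, gcd(6,72)=6 -> preserves
  Option E: v=58, gcd(6,58)=2 -> changes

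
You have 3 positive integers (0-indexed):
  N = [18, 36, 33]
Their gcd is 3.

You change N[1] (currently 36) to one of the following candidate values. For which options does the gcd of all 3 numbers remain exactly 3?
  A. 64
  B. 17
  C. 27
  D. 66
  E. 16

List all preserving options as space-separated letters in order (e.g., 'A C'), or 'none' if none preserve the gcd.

Old gcd = 3; gcd of others (without N[1]) = 3
New gcd for candidate v: gcd(3, v). Preserves old gcd iff gcd(3, v) = 3.
  Option A: v=64, gcd(3,64)=1 -> changes
  Option B: v=17, gcd(3,17)=1 -> changes
  Option C: v=27, gcd(3,27)=3 -> preserves
  Option D: v=66, gcd(3,66)=3 -> preserves
  Option E: v=16, gcd(3,16)=1 -> changes

Answer: C D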